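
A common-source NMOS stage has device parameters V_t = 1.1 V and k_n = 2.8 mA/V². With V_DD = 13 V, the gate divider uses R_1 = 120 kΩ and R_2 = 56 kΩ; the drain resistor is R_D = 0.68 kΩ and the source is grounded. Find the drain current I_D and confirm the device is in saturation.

I_D ≈ 13 mA

V_G = V_DD·R_2/(R_1+R_2) = 13×56/176 = 4.14 V. With the source grounded, V_GS = V_G = 4.14 V.
Assume saturation: I_D = (k_n/2)(V_GS − V_t)² = (2.8/2)×(4.14 − 1.1)² = 1.4×3.04² = 12.9 mA.
V_DS = V_DD − I_D·R_D = 13 − 12.9×0.68 = 4.22 V.
Saturation requires V_DS ≥ V_GS − V_t = 3.04 V; 4.22 ≥ 3.04 ✓.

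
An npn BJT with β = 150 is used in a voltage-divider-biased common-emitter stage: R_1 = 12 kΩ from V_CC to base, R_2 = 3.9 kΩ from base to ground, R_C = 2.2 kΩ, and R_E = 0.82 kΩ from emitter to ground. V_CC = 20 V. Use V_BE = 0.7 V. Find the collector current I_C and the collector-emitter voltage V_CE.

Thevenize the base divider: V_Th = V_CC·R_2/(R_1+R_2) = 20×3.9/15.9 = 4.91 V, R_Th = R_1‖R_2 = 2.94 kΩ.
Base-emitter loop: V_Th = I_B·R_Th + V_BE + (β+1)I_B·R_E, so I_B = (4.91 − 0.7) / (2.94 + 151×0.82) = 0.0332 mA.
I_C = β·I_B = 150×0.0332 = 4.98 mA, and I_E = (β+1)I_B = 5.01 mA.
V_CE = V_CC − I_C·R_C − I_E·R_E = 20 − 4.98×2.2 − 5.01×0.82 = 4.94 V.
V_CE = 4.94 V > 0.2 V confirms active-region operation.

I_C ≈ 5 mA, V_CE ≈ 4.9 V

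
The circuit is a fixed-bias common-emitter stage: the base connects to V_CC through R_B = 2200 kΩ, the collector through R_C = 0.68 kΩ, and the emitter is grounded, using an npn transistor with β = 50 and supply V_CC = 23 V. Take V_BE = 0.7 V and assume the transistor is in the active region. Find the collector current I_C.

Base loop: V_CC = I_B·R_B + V_BE, so I_B = (23 − 0.7)/2200 kΩ = 0.0101 mA.
In the active region I_C = β·I_B = 50 × 0.0101 = 0.507 mA.
Collector loop: V_CE = V_CC − I_C·R_C = 23 − 0.507×0.68 = 22.7 V.
Since V_CE = 22.7 V > V_CE(sat) ≈ 0.2 V, the transistor is in the active region as assumed.

I_C ≈ 0.51 mA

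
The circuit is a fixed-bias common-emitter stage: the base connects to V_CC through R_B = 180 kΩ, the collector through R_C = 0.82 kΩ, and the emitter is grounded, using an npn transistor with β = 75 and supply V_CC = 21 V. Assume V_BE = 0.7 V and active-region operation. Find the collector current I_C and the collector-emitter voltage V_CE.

I_C ≈ 8.5 mA, V_CE ≈ 14 V

Base loop: V_CC = I_B·R_B + V_BE, so I_B = (21 − 0.7)/180 kΩ = 0.113 mA.
In the active region I_C = β·I_B = 75 × 0.113 = 8.46 mA.
Collector loop: V_CE = V_CC − I_C·R_C = 21 − 8.46×0.82 = 14.1 V.
Since V_CE = 14.1 V > V_CE(sat) ≈ 0.2 V, the transistor is in the active region as assumed.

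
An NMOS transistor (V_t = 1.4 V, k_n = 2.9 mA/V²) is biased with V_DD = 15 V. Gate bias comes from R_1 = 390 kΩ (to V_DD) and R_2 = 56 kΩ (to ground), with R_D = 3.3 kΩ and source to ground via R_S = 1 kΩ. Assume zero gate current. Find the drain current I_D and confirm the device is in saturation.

I_D ≈ 0.16 mA

V_G = V_DD·R_2/(R_1+R_2) = 15×56/446 = 1.88 V.
Assume saturation: I_D = (k_n/2)(V_GS − V_t)² with V_GS = V_G − I_D·R_S = 1.88 − 1·I_D.
Substituting gives 1.45·I_D² − 2.4·I_D + 0.339 = 0, with roots I_D = 0.156 or 1.5 mA.
The root I_D = 1.5 mA gives V_GS = 0.383 V ≤ V_t, so take I_D = 0.156 mA.
Then V_GS = 1.73 V and V_DS = V_DD − I_D(R_D+R_S) = 15 − 0.156×4.3 = 14.3 V.
Saturation requires V_DS ≥ V_GS − V_t = 0.328 V; 14.3 ≥ 0.328 ✓.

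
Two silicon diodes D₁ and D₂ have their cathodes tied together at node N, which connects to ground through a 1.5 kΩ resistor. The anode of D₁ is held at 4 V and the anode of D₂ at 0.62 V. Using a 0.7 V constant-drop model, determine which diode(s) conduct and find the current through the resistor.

Assume both conduct. Then node N would need to be at both 4−0.7 = 3.3 V and 0.62−0.7 = -0.08 V, which is impossible.
Assume only D₁ conducts: V_N = 4 − 0.7 = 3.3 V, so I_R = 3.3/1.5 = 2.2 mA.
Check D₂: its anode-to-cathode voltage is 0.62 − 3.3 = -2.68 V < 0.7 V, so it is off. The assumption is consistent.

Only D₁ conducts; I_R ≈ 2.2 mA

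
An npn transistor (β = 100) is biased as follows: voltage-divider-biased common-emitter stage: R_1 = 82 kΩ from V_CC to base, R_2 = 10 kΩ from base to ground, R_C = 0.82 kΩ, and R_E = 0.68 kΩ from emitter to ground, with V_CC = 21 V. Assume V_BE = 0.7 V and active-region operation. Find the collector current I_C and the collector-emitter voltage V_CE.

Thevenize the base divider: V_Th = V_CC·R_2/(R_1+R_2) = 21×10/92 = 2.28 V, R_Th = R_1‖R_2 = 8.91 kΩ.
Base-emitter loop: V_Th = I_B·R_Th + V_BE + (β+1)I_B·R_E, so I_B = (2.28 − 0.7) / (8.91 + 101×0.68) = 0.0204 mA.
I_C = β·I_B = 100×0.0204 = 2.04 mA, and I_E = (β+1)I_B = 2.06 mA.
V_CE = V_CC − I_C·R_C − I_E·R_E = 21 − 2.04×0.82 − 2.06×0.68 = 17.9 V.
V_CE = 17.9 V > 0.2 V confirms active-region operation.

I_C ≈ 2 mA, V_CE ≈ 18 V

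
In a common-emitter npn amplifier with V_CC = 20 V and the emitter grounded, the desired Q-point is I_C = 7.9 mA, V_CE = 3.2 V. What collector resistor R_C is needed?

R_C ≈ 2.1 kΩ

Collector loop: V_CC = I_C·R_C + V_CE.
R_C = (V_CC − V_CE)/I_C = (20 − 3.2)/7.9 = 2.13 kΩ.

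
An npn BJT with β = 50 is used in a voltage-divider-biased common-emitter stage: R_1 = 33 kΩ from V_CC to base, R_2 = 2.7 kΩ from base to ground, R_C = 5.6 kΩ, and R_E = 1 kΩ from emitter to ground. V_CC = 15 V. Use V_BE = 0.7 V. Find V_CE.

V_CE ≈ 12 V

Thevenize the base divider: V_Th = V_CC·R_2/(R_1+R_2) = 15×2.7/35.7 = 1.13 V, R_Th = R_1‖R_2 = 2.5 kΩ.
Base-emitter loop: V_Th = I_B·R_Th + V_BE + (β+1)I_B·R_E, so I_B = (1.13 − 0.7) / (2.5 + 51×1) = 0.00812 mA.
I_C = β·I_B = 50×0.00812 = 0.406 mA, and I_E = (β+1)I_B = 0.414 mA.
V_CE = V_CC − I_C·R_C − I_E·R_E = 15 − 0.406×5.6 − 0.414×1 = 12.3 V.
V_CE = 12.3 V > 0.2 V confirms active-region operation.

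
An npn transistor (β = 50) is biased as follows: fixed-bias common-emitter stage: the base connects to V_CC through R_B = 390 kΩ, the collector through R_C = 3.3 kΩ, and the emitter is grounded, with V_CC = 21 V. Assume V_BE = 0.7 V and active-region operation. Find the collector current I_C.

I_C ≈ 2.6 mA

Base loop: V_CC = I_B·R_B + V_BE, so I_B = (21 − 0.7)/390 kΩ = 0.0521 mA.
In the active region I_C = β·I_B = 50 × 0.0521 = 2.6 mA.
Collector loop: V_CE = V_CC − I_C·R_C = 21 − 2.6×3.3 = 12.4 V.
Since V_CE = 12.4 V > V_CE(sat) ≈ 0.2 V, the transistor is in the active region as assumed.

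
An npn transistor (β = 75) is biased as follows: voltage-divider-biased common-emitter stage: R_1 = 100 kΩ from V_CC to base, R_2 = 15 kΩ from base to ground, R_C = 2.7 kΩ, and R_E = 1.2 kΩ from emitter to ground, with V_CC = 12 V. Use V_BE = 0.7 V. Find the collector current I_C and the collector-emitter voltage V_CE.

Thevenize the base divider: V_Th = V_CC·R_2/(R_1+R_2) = 12×15/115 = 1.57 V, R_Th = R_1‖R_2 = 13 kΩ.
Base-emitter loop: V_Th = I_B·R_Th + V_BE + (β+1)I_B·R_E, so I_B = (1.57 − 0.7) / (13 + 76×1.2) = 0.0083 mA.
I_C = β·I_B = 75×0.0083 = 0.622 mA, and I_E = (β+1)I_B = 0.631 mA.
V_CE = V_CC − I_C·R_C − I_E·R_E = 12 − 0.622×2.7 − 0.631×1.2 = 9.56 V.
V_CE = 9.56 V > 0.2 V confirms active-region operation.

I_C ≈ 0.62 mA, V_CE ≈ 9.6 V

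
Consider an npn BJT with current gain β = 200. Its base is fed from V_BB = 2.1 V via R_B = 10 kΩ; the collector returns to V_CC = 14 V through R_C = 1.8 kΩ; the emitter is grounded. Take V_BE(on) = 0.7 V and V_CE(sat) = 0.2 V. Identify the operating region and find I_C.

Assume active: I_B = (2.1 − 0.7)/10 = 0.14 mA, giving I_C = β·I_B = 28 mA.
But then V_CE = 14 − 28×1.8 = -36.4 V < V_CE(sat) = 0.2 V — impossible in the active region.
So the transistor is saturated. With V_CE = 0.2 V, I_C = (V_CC − 0.2)/R_C = 13.8/1.8 = 7.67 mA.
Check: β·I_B = 28 mA > I_C = 7.67 mA, confirming saturation.

saturation; I_C ≈ 7.7 mA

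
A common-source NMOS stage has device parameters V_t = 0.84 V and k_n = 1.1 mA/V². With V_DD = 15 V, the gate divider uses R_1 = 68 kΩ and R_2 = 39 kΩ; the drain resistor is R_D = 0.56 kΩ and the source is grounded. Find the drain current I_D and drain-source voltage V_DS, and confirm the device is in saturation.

I_D ≈ 12 mA, V_DS ≈ 8.4 V

V_G = V_DD·R_2/(R_1+R_2) = 15×39/107 = 5.47 V. With the source grounded, V_GS = V_G = 5.47 V.
Assume saturation: I_D = (k_n/2)(V_GS − V_t)² = (1.1/2)×(5.47 − 0.84)² = 0.55×4.63² = 11.8 mA.
V_DS = V_DD − I_D·R_D = 15 − 11.8×0.56 = 8.41 V.
Saturation requires V_DS ≥ V_GS − V_t = 4.63 V; 8.41 ≥ 4.63 ✓.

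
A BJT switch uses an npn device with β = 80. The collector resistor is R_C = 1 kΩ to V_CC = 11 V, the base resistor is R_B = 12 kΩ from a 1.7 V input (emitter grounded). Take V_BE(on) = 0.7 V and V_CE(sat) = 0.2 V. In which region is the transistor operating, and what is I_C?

Assume active. Base-emitter loop: I_B = (V_BB − V_BE)/R_B = (1.7 − 0.7)/12 = 0.0833 mA.
I_C = β·I_B = 80×0.0833 = 6.67 mA.
V_CE = V_CC − I_C·R_C = 11 − 6.67×1 = 4.33 V > V_CE(sat), so the active-region assumption holds.

active; I_C ≈ 6.7 mA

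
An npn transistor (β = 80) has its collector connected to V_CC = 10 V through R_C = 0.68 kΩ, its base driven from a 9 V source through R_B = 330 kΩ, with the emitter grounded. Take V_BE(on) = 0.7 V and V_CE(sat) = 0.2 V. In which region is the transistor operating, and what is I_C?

active; I_C ≈ 2 mA

Assume active. Base-emitter loop: I_B = (V_BB − V_BE)/R_B = (9 − 0.7)/330 = 0.0252 mA.
I_C = β·I_B = 80×0.0252 = 2.01 mA.
V_CE = V_CC − I_C·R_C = 10 − 2.01×0.68 = 8.63 V > V_CE(sat), so the active-region assumption holds.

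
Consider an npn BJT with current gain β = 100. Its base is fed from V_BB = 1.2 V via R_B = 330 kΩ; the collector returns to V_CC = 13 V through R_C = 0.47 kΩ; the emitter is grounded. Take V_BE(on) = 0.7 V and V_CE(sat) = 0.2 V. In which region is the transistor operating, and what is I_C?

active; I_C ≈ 0.15 mA

Assume active. Base-emitter loop: I_B = (V_BB − V_BE)/R_B = (1.2 − 0.7)/330 = 0.00152 mA.
I_C = β·I_B = 100×0.00152 = 0.152 mA.
V_CE = V_CC − I_C·R_C = 13 − 0.152×0.47 = 12.9 V > V_CE(sat), so the active-region assumption holds.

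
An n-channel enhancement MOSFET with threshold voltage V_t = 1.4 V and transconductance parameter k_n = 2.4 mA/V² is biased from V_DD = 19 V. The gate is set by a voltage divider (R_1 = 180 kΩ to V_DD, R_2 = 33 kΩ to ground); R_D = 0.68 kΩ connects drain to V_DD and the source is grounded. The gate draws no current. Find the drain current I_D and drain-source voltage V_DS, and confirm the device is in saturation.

I_D ≈ 2.9 mA, V_DS ≈ 17 V

V_G = V_DD·R_2/(R_1+R_2) = 19×33/213 = 2.94 V. With the source grounded, V_GS = V_G = 2.94 V.
Assume saturation: I_D = (k_n/2)(V_GS − V_t)² = (2.4/2)×(2.94 − 1.4)² = 1.2×1.54² = 2.86 mA.
V_DS = V_DD − I_D·R_D = 19 − 2.86×0.68 = 17.1 V.
Saturation requires V_DS ≥ V_GS − V_t = 1.54 V; 17.1 ≥ 1.54 ✓.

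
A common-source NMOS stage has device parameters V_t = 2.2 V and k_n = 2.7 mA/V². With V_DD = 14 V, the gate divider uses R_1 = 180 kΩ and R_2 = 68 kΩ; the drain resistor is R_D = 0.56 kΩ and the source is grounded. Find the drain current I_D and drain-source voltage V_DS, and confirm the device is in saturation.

I_D ≈ 3.6 mA, V_DS ≈ 12 V

V_G = V_DD·R_2/(R_1+R_2) = 14×68/248 = 3.84 V. With the source grounded, V_GS = V_G = 3.84 V.
Assume saturation: I_D = (k_n/2)(V_GS − V_t)² = (2.7/2)×(3.84 − 2.2)² = 1.35×1.64² = 3.63 mA.
V_DS = V_DD − I_D·R_D = 14 − 3.63×0.56 = 12 V.
Saturation requires V_DS ≥ V_GS − V_t = 1.64 V; 12 ≥ 1.64 ✓.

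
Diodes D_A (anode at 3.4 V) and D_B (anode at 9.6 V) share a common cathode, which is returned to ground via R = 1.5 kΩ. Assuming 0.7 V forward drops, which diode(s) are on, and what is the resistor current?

Assume both conduct. Then node N would need to be at both 3.4−0.7 = 2.7 V and 9.6−0.7 = 8.9 V, which is impossible.
Assume only D_B conducts: V_N = 9.6 − 0.7 = 8.9 V, so I_R = 8.9/1.5 = 5.93 mA.
Check D_A: its anode-to-cathode voltage is 3.4 − 8.9 = -5.5 V < 0.7 V, so it is off. The assumption is consistent.

Only D_B conducts; I_R ≈ 5.9 mA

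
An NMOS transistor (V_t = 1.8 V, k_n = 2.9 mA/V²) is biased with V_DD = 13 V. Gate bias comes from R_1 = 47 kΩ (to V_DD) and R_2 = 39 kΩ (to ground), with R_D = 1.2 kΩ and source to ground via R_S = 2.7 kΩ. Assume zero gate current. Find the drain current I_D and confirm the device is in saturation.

I_D ≈ 1.2 mA

V_G = V_DD·R_2/(R_1+R_2) = 13×39/86 = 5.9 V.
Assume saturation: I_D = (k_n/2)(V_GS − V_t)² with V_GS = V_G − I_D·R_S = 5.9 − 2.7·I_D.
Substituting gives 10.6·I_D² − 33.1·I_D + 24.3 = 0, with roots I_D = 1.18 or 1.95 mA.
The root I_D = 1.95 mA gives V_GS = 0.642 V ≤ V_t, so take I_D = 1.18 mA.
Then V_GS = 2.7 V and V_DS = V_DD − I_D(R_D+R_S) = 13 − 1.18×3.9 = 8.39 V.
Saturation requires V_DS ≥ V_GS − V_t = 0.903 V; 8.39 ≥ 0.903 ✓.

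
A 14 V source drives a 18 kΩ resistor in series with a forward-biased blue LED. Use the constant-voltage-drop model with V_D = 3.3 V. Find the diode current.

KVL around the loop: 14 = V_D + I·R = 3.3 + I × 18 kΩ.
So I = (14 − 3.3) / 18 kΩ = 10.7 / 18 = 0.594 mA.

I ≈ 0.59 mA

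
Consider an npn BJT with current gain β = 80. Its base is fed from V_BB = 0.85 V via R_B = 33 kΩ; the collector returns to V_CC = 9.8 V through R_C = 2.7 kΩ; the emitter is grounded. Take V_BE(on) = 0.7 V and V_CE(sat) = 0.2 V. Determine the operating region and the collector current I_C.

Assume active. Base-emitter loop: I_B = (V_BB − V_BE)/R_B = (0.85 − 0.7)/33 = 0.00455 mA.
I_C = β·I_B = 80×0.00455 = 0.364 mA.
V_CE = V_CC − I_C·R_C = 9.8 − 0.364×2.7 = 8.82 V > V_CE(sat), so the active-region assumption holds.

active; I_C ≈ 0.36 mA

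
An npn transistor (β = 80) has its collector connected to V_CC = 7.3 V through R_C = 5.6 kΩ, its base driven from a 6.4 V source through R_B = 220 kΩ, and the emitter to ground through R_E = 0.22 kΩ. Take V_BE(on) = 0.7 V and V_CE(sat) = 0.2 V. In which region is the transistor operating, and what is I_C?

saturation; I_C ≈ 1.2 mA

Assume active: I_B = (6.4 − 0.7)/(220 + 81×0.22) = 0.024 mA, I_C = β·I_B = 1.92 mA.
Then V_CE = 7.3 − 1.92×5.6 − 1.94×0.22 = -3.86 V < 0.2 V — the active assumption fails.
Re-solve with V_CE = 0.2 V. KCL at the emitter: V_E/R_E = (V_BB−0.7−V_E)/R_B + (V_CC−0.2−V_E)/R_C, giving V_E = 0.274 V.
I_C = (V_CC − 0.2 − V_E)/R_C = (7.1 − 0.274)/5.6 = 1.22 mA.
Check: I_B = (5.7 − 0.274)/220 = 0.0247 mA, and β·I_B = 1.97 mA > I_C, confirming saturation.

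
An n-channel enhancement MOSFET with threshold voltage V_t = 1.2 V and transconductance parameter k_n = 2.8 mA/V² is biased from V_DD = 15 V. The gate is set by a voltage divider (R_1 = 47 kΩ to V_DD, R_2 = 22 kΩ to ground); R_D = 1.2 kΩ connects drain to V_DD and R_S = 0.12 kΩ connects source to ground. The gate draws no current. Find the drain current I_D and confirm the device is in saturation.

V_G = V_DD·R_2/(R_1+R_2) = 15×22/69 = 4.78 V.
Assume saturation: I_D = (k_n/2)(V_GS − V_t)² with V_GS = V_G − I_D·R_S = 4.78 − 0.12·I_D.
Substituting gives 0.0202·I_D² − 2.2·I_D + 18 = 0, with roots I_D = 8.87 or 100 mA.
The root I_D = 100 mA gives V_GS = -7.27 V ≤ V_t, so take I_D = 8.87 mA.
Then V_GS = 3.72 V and V_DS = V_DD − I_D(R_D+R_S) = 15 − 8.87×1.32 = 3.29 V.
Saturation requires V_DS ≥ V_GS − V_t = 2.52 V; 3.29 ≥ 2.52 ✓.

I_D ≈ 8.9 mA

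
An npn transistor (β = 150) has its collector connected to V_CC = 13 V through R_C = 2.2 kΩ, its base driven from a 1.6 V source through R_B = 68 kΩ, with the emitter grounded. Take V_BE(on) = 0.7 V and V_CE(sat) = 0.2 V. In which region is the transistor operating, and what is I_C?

active; I_C ≈ 2 mA

Assume active. Base-emitter loop: I_B = (V_BB − V_BE)/R_B = (1.6 − 0.7)/68 = 0.0132 mA.
I_C = β·I_B = 150×0.0132 = 1.99 mA.
V_CE = V_CC − I_C·R_C = 13 − 1.99×2.2 = 8.63 V > V_CE(sat), so the active-region assumption holds.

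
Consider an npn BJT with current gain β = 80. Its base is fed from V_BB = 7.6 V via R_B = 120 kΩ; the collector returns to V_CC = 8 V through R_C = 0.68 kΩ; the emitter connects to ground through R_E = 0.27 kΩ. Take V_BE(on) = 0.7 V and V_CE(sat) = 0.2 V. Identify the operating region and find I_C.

active; I_C ≈ 3.9 mA

Assume active. Base-emitter loop: I_B = (V_BB − V_BE)/(R_B + (β+1)R_E) = (7.6 − 0.7)/(120 + 81×0.27) = 0.0486 mA.
I_C = β·I_B = 80×0.0486 = 3.89 mA.
V_CE = V_CC − I_C·R_C − I_E·R_E = 8 − 3.89×0.68 − 3.94×0.27 = 4.29 V > V_CE(sat), so the active-region assumption holds.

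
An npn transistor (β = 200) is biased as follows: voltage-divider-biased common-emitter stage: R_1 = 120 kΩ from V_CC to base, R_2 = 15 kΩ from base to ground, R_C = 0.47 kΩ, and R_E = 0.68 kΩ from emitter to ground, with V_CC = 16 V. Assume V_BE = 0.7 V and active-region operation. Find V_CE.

Thevenize the base divider: V_Th = V_CC·R_2/(R_1+R_2) = 16×15/135 = 1.78 V, R_Th = R_1‖R_2 = 13.3 kΩ.
Base-emitter loop: V_Th = I_B·R_Th + V_BE + (β+1)I_B·R_E, so I_B = (1.78 − 0.7) / (13.3 + 201×0.68) = 0.00718 mA.
I_C = β·I_B = 200×0.00718 = 1.44 mA, and I_E = (β+1)I_B = 1.44 mA.
V_CE = V_CC − I_C·R_C − I_E·R_E = 16 − 1.44×0.47 − 1.44×0.68 = 14.3 V.
V_CE = 14.3 V > 0.2 V confirms active-region operation.

V_CE ≈ 14 V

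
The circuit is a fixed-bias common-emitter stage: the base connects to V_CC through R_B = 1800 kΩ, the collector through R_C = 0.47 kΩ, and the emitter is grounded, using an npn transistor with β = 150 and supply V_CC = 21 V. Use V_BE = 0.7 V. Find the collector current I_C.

I_C ≈ 1.7 mA

Base loop: V_CC = I_B·R_B + V_BE, so I_B = (21 − 0.7)/1800 kΩ = 0.0113 mA.
In the active region I_C = β·I_B = 150 × 0.0113 = 1.69 mA.
Collector loop: V_CE = V_CC − I_C·R_C = 21 − 1.69×0.47 = 20.2 V.
Since V_CE = 20.2 V > V_CE(sat) ≈ 0.2 V, the transistor is in the active region as assumed.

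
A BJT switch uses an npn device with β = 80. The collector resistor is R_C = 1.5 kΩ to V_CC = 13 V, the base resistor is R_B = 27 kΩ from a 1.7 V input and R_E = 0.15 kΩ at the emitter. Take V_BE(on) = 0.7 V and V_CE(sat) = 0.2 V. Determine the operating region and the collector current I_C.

Assume active. Base-emitter loop: I_B = (V_BB − V_BE)/(R_B + (β+1)R_E) = (1.7 − 0.7)/(27 + 81×0.15) = 0.0255 mA.
I_C = β·I_B = 80×0.0255 = 2.04 mA.
V_CE = V_CC − I_C·R_C − I_E·R_E = 13 − 2.04×1.5 − 2.07×0.15 = 9.62 V > V_CE(sat), so the active-region assumption holds.

active; I_C ≈ 2 mA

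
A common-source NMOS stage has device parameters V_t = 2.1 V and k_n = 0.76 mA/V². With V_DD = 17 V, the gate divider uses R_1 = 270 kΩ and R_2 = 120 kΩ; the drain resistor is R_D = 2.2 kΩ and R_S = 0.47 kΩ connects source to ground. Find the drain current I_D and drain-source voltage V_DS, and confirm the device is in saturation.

I_D ≈ 1.9 mA, V_DS ≈ 12 V

V_G = V_DD·R_2/(R_1+R_2) = 17×120/390 = 5.23 V.
Assume saturation: I_D = (k_n/2)(V_GS − V_t)² with V_GS = V_G − I_D·R_S = 5.23 − 0.47·I_D.
Substituting gives 0.0839·I_D² − 2.12·I_D + 3.72 = 0, with roots I_D = 1.9 or 23.3 mA.
The root I_D = 23.3 mA gives V_GS = -5.74 V ≤ V_t, so take I_D = 1.9 mA.
Then V_GS = 4.34 V and V_DS = V_DD − I_D(R_D+R_S) = 17 − 1.9×2.67 = 11.9 V.
Saturation requires V_DS ≥ V_GS − V_t = 2.24 V; 11.9 ≥ 2.24 ✓.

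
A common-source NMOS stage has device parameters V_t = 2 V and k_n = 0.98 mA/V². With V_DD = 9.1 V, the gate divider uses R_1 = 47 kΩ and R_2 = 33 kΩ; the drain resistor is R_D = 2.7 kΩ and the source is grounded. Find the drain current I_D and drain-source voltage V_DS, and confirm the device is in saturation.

I_D ≈ 1.5 mA, V_DS ≈ 5 V

V_G = V_DD·R_2/(R_1+R_2) = 9.1×33/80 = 3.75 V. With the source grounded, V_GS = V_G = 3.75 V.
Assume saturation: I_D = (k_n/2)(V_GS − V_t)² = (0.98/2)×(3.75 − 2)² = 0.49×1.75² = 1.51 mA.
V_DS = V_DD − I_D·R_D = 9.1 − 1.51×2.7 = 5.03 V.
Saturation requires V_DS ≥ V_GS − V_t = 1.75 V; 5.03 ≥ 1.75 ✓.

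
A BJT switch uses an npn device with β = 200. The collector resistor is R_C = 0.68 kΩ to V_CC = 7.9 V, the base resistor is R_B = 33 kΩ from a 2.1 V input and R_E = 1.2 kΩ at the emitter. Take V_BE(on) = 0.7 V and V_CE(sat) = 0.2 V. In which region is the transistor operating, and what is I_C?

Assume active. Base-emitter loop: I_B = (V_BB − V_BE)/(R_B + (β+1)R_E) = (2.1 − 0.7)/(33 + 201×1.2) = 0.00511 mA.
I_C = β·I_B = 200×0.00511 = 1.02 mA.
V_CE = V_CC − I_C·R_C − I_E·R_E = 7.9 − 1.02×0.68 − 1.03×1.2 = 5.97 V > V_CE(sat), so the active-region assumption holds.

active; I_C ≈ 1 mA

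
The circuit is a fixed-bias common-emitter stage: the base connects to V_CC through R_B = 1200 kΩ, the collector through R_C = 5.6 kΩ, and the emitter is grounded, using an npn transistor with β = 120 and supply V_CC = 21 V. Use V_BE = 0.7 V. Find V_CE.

V_CE ≈ 9.6 V

Base loop: V_CC = I_B·R_B + V_BE, so I_B = (21 − 0.7)/1200 kΩ = 0.0169 mA.
In the active region I_C = β·I_B = 120 × 0.0169 = 2.03 mA.
Collector loop: V_CE = V_CC − I_C·R_C = 21 − 2.03×5.6 = 9.63 V.
Since V_CE = 9.63 V > V_CE(sat) ≈ 0.2 V, the transistor is in the active region as assumed.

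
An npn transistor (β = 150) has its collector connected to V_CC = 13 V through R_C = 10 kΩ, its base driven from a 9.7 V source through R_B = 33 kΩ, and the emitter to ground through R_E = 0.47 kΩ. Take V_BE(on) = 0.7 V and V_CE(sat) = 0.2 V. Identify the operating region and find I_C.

saturation; I_C ≈ 1.2 mA

Assume active: I_B = (9.7 − 0.7)/(33 + 151×0.47) = 0.0866 mA, I_C = β·I_B = 13 mA.
Then V_CE = 13 − 13×10 − 13.1×0.47 = -123 V < 0.2 V — the active assumption fails.
Re-solve with V_CE = 0.2 V. KCL at the emitter: V_E/R_E = (V_BB−0.7−V_E)/R_B + (V_CC−0.2−V_E)/R_C, giving V_E = 0.688 V.
I_C = (V_CC − 0.2 − V_E)/R_C = (12.8 − 0.688)/10 = 1.21 mA.
Check: I_B = (9 − 0.688)/33 = 0.252 mA, and β·I_B = 37.8 mA > I_C, confirming saturation.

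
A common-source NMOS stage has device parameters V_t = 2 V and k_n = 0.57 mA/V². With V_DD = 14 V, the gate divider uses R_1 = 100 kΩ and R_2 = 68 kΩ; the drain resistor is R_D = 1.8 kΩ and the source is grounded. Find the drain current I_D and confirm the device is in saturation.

V_G = V_DD·R_2/(R_1+R_2) = 14×68/168 = 5.67 V. With the source grounded, V_GS = V_G = 5.67 V.
Assume saturation: I_D = (k_n/2)(V_GS − V_t)² = (0.57/2)×(5.67 − 2)² = 0.285×3.67² = 3.83 mA.
V_DS = V_DD − I_D·R_D = 14 − 3.83×1.8 = 7.1 V.
Saturation requires V_DS ≥ V_GS − V_t = 3.67 V; 7.1 ≥ 3.67 ✓.

I_D ≈ 3.8 mA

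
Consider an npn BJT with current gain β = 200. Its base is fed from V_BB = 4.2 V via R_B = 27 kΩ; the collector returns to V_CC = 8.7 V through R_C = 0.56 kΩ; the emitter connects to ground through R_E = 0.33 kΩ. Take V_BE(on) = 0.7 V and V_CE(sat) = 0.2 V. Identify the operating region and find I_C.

Assume active. Base-emitter loop: I_B = (V_BB − V_BE)/(R_B + (β+1)R_E) = (4.2 − 0.7)/(27 + 201×0.33) = 0.0375 mA.
I_C = β·I_B = 200×0.0375 = 7.5 mA.
V_CE = V_CC − I_C·R_C − I_E·R_E = 8.7 − 7.5×0.56 − 7.54×0.33 = 2.01 V > V_CE(sat), so the active-region assumption holds.

active; I_C ≈ 7.5 mA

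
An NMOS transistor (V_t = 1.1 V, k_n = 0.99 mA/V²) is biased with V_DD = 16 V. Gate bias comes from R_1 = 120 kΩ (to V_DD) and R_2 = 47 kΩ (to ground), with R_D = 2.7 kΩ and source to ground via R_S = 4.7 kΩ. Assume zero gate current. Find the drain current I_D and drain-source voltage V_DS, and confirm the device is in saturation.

V_G = V_DD·R_2/(R_1+R_2) = 16×47/167 = 4.5 V.
Assume saturation: I_D = (k_n/2)(V_GS − V_t)² with V_GS = V_G − I_D·R_S = 4.5 − 4.7·I_D.
Substituting gives 10.9·I_D² − 16.8·I_D + 5.73 = 0, with roots I_D = 0.508 or 1.03 mA.
The root I_D = 1.03 mA gives V_GS = -0.343 V ≤ V_t, so take I_D = 0.508 mA.
Then V_GS = 2.11 V and V_DS = V_DD − I_D(R_D+R_S) = 16 − 0.508×7.4 = 12.2 V.
Saturation requires V_DS ≥ V_GS − V_t = 1.01 V; 12.2 ≥ 1.01 ✓.

I_D ≈ 0.51 mA, V_DS ≈ 12 V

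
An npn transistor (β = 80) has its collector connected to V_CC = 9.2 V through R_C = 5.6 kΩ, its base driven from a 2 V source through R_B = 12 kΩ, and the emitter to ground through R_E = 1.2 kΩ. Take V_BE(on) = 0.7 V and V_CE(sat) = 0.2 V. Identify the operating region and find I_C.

Assume active. Base-emitter loop: I_B = (V_BB − V_BE)/(R_B + (β+1)R_E) = (2 − 0.7)/(12 + 81×1.2) = 0.0119 mA.
I_C = β·I_B = 80×0.0119 = 0.952 mA.
V_CE = V_CC − I_C·R_C − I_E·R_E = 9.2 − 0.952×5.6 − 0.964×1.2 = 2.71 V > V_CE(sat), so the active-region assumption holds.

active; I_C ≈ 0.95 mA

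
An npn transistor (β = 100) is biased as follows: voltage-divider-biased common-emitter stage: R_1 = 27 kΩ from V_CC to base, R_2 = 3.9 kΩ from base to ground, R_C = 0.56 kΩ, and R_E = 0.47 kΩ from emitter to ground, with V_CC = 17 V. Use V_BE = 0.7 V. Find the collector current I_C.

I_C ≈ 2.8 mA

Thevenize the base divider: V_Th = V_CC·R_2/(R_1+R_2) = 17×3.9/30.9 = 2.15 V, R_Th = R_1‖R_2 = 3.41 kΩ.
Base-emitter loop: V_Th = I_B·R_Th + V_BE + (β+1)I_B·R_E, so I_B = (2.15 − 0.7) / (3.41 + 101×0.47) = 0.0284 mA.
I_C = β·I_B = 100×0.0284 = 2.84 mA, and I_E = (β+1)I_B = 2.87 mA.
V_CE = V_CC − I_C·R_C − I_E·R_E = 17 − 2.84×0.56 − 2.87×0.47 = 14.1 V.
V_CE = 14.1 V > 0.2 V confirms active-region operation.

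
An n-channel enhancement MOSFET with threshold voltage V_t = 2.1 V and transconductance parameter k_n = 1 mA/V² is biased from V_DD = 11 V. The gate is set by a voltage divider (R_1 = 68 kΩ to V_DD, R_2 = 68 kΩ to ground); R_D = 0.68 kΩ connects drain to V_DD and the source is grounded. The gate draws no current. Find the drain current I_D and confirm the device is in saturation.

I_D ≈ 5.8 mA

V_G = V_DD·R_2/(R_1+R_2) = 11×68/136 = 5.5 V. With the source grounded, V_GS = V_G = 5.5 V.
Assume saturation: I_D = (k_n/2)(V_GS − V_t)² = (1/2)×(5.5 − 2.1)² = 0.5×3.4² = 5.78 mA.
V_DS = V_DD − I_D·R_D = 11 − 5.78×0.68 = 7.07 V.
Saturation requires V_DS ≥ V_GS − V_t = 3.4 V; 7.07 ≥ 3.4 ✓.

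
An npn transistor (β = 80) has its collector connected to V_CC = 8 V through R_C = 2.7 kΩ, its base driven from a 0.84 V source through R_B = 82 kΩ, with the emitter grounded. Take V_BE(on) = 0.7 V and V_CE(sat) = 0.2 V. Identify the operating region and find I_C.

active; I_C ≈ 0.14 mA

Assume active. Base-emitter loop: I_B = (V_BB − V_BE)/R_B = (0.84 − 0.7)/82 = 0.00171 mA.
I_C = β·I_B = 80×0.00171 = 0.137 mA.
V_CE = V_CC − I_C·R_C = 8 − 0.137×2.7 = 7.63 V > V_CE(sat), so the active-region assumption holds.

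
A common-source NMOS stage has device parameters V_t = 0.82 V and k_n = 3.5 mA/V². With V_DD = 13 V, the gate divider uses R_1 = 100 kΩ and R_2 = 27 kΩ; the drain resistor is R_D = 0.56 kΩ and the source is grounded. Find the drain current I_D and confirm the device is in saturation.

I_D ≈ 6.6 mA

V_G = V_DD·R_2/(R_1+R_2) = 13×27/127 = 2.76 V. With the source grounded, V_GS = V_G = 2.76 V.
Assume saturation: I_D = (k_n/2)(V_GS − V_t)² = (3.5/2)×(2.76 − 0.82)² = 1.75×1.94² = 6.61 mA.
V_DS = V_DD − I_D·R_D = 13 − 6.61×0.56 = 9.3 V.
Saturation requires V_DS ≥ V_GS − V_t = 1.94 V; 9.3 ≥ 1.94 ✓.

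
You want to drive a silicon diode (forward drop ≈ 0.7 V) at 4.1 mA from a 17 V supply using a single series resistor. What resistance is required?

R ≈ 4 kΩ

The resistor drops V_S − V_D = 17 − 0.7 = 16.3 V at 4.1 mA.
R = 16.3 V / 4.1 mA = 3.98 kΩ.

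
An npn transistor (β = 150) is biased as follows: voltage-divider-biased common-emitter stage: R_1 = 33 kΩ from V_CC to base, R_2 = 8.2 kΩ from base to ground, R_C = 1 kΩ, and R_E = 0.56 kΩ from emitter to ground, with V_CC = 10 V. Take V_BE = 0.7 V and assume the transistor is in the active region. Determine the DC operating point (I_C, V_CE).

I_C ≈ 2.1 mA, V_CE ≈ 6.7 V

Thevenize the base divider: V_Th = V_CC·R_2/(R_1+R_2) = 10×8.2/41.2 = 1.99 V, R_Th = R_1‖R_2 = 6.57 kΩ.
Base-emitter loop: V_Th = I_B·R_Th + V_BE + (β+1)I_B·R_E, so I_B = (1.99 − 0.7) / (6.57 + 151×0.56) = 0.0142 mA.
I_C = β·I_B = 150×0.0142 = 2.12 mA, and I_E = (β+1)I_B = 2.14 mA.
V_CE = V_CC − I_C·R_C − I_E·R_E = 10 − 2.12×1 − 2.14×0.56 = 6.68 V.
V_CE = 6.68 V > 0.2 V confirms active-region operation.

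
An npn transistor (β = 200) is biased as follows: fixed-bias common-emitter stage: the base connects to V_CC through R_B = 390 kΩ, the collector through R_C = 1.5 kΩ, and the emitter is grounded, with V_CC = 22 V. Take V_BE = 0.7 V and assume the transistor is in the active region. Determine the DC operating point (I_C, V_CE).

Base loop: V_CC = I_B·R_B + V_BE, so I_B = (22 − 0.7)/390 kΩ = 0.0546 mA.
In the active region I_C = β·I_B = 200 × 0.0546 = 10.9 mA.
Collector loop: V_CE = V_CC − I_C·R_C = 22 − 10.9×1.5 = 5.62 V.
Since V_CE = 5.62 V > V_CE(sat) ≈ 0.2 V, the transistor is in the active region as assumed.

I_C ≈ 11 mA, V_CE ≈ 5.6 V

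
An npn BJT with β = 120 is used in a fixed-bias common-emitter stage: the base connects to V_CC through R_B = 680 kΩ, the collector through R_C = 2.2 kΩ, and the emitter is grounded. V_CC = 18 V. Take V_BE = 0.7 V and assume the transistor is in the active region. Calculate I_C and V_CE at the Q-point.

Base loop: V_CC = I_B·R_B + V_BE, so I_B = (18 − 0.7)/680 kΩ = 0.0254 mA.
In the active region I_C = β·I_B = 120 × 0.0254 = 3.05 mA.
Collector loop: V_CE = V_CC − I_C·R_C = 18 − 3.05×2.2 = 11.3 V.
Since V_CE = 11.3 V > V_CE(sat) ≈ 0.2 V, the transistor is in the active region as assumed.

I_C ≈ 3.1 mA, V_CE ≈ 11 V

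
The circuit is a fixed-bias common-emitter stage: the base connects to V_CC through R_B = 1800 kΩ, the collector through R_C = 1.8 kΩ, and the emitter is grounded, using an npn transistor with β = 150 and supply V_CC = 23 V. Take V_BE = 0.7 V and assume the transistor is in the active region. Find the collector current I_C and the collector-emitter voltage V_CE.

I_C ≈ 1.9 mA, V_CE ≈ 20 V

Base loop: V_CC = I_B·R_B + V_BE, so I_B = (23 − 0.7)/1800 kΩ = 0.0124 mA.
In the active region I_C = β·I_B = 150 × 0.0124 = 1.86 mA.
Collector loop: V_CE = V_CC − I_C·R_C = 23 − 1.86×1.8 = 19.7 V.
Since V_CE = 19.7 V > V_CE(sat) ≈ 0.2 V, the transistor is in the active region as assumed.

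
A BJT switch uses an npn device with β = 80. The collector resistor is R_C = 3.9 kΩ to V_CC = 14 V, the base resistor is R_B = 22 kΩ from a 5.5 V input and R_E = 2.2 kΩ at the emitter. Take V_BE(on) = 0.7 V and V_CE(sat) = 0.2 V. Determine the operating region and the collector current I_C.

active; I_C ≈ 1.9 mA

Assume active. Base-emitter loop: I_B = (V_BB − V_BE)/(R_B + (β+1)R_E) = (5.5 − 0.7)/(22 + 81×2.2) = 0.024 mA.
I_C = β·I_B = 80×0.024 = 1.92 mA.
V_CE = V_CC − I_C·R_C − I_E·R_E = 14 − 1.92×3.9 − 1.94×2.2 = 2.25 V > V_CE(sat), so the active-region assumption holds.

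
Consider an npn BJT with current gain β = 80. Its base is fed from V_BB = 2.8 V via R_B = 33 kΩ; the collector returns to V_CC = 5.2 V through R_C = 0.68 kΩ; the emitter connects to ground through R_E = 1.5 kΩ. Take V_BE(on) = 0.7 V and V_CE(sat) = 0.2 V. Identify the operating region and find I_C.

active; I_C ≈ 1.1 mA

Assume active. Base-emitter loop: I_B = (V_BB − V_BE)/(R_B + (β+1)R_E) = (2.8 − 0.7)/(33 + 81×1.5) = 0.0136 mA.
I_C = β·I_B = 80×0.0136 = 1.09 mA.
V_CE = V_CC − I_C·R_C − I_E·R_E = 5.2 − 1.09×0.68 − 1.1×1.5 = 2.81 V > V_CE(sat), so the active-region assumption holds.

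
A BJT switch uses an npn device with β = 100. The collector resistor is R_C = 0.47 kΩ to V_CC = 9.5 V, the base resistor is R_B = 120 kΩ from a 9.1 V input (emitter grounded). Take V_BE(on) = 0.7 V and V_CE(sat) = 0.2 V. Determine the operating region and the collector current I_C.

Assume active. Base-emitter loop: I_B = (V_BB − V_BE)/R_B = (9.1 − 0.7)/120 = 0.07 mA.
I_C = β·I_B = 100×0.07 = 7 mA.
V_CE = V_CC − I_C·R_C = 9.5 − 7×0.47 = 6.21 V > V_CE(sat), so the active-region assumption holds.

active; I_C ≈ 7 mA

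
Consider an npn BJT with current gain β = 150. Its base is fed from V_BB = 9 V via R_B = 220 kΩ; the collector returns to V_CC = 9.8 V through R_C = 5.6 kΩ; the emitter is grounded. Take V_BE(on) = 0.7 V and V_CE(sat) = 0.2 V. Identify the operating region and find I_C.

saturation; I_C ≈ 1.7 mA

Assume active: I_B = (9 − 0.7)/220 = 0.0377 mA, giving I_C = β·I_B = 5.66 mA.
But then V_CE = 9.8 − 5.66×5.6 = -21.9 V < V_CE(sat) = 0.2 V — impossible in the active region.
So the transistor is saturated. With V_CE = 0.2 V, I_C = (V_CC − 0.2)/R_C = 9.6/5.6 = 1.71 mA.
Check: β·I_B = 5.66 mA > I_C = 1.71 mA, confirming saturation.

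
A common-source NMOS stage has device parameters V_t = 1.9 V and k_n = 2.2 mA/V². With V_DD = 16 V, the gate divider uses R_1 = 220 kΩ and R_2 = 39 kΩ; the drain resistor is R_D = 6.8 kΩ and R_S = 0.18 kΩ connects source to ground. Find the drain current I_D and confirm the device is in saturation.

I_D ≈ 0.24 mA

V_G = V_DD·R_2/(R_1+R_2) = 16×39/259 = 2.41 V.
Assume saturation: I_D = (k_n/2)(V_GS − V_t)² with V_GS = V_G − I_D·R_S = 2.41 − 0.18·I_D.
Substituting gives 0.0356·I_D² − 1.2·I_D + 0.285 = 0, with roots I_D = 0.239 or 33.5 mA.
The root I_D = 33.5 mA gives V_GS = -3.62 V ≤ V_t, so take I_D = 0.239 mA.
Then V_GS = 2.37 V and V_DS = V_DD − I_D(R_D+R_S) = 16 − 0.239×6.98 = 14.3 V.
Saturation requires V_DS ≥ V_GS − V_t = 0.466 V; 14.3 ≥ 0.466 ✓.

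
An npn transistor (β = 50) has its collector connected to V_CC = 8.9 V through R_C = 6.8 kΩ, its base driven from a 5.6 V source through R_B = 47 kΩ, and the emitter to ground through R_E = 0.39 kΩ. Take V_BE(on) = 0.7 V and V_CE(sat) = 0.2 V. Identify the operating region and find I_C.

saturation; I_C ≈ 1.2 mA

Assume active: I_B = (5.6 − 0.7)/(47 + 51×0.39) = 0.0733 mA, I_C = β·I_B = 3.66 mA.
Then V_CE = 8.9 − 3.66×6.8 − 3.74×0.39 = -17.5 V < 0.2 V — the active assumption fails.
Re-solve with V_CE = 0.2 V. KCL at the emitter: V_E/R_E = (V_BB−0.7−V_E)/R_B + (V_CC−0.2−V_E)/R_C, giving V_E = 0.506 V.
I_C = (V_CC − 0.2 − V_E)/R_C = (8.7 − 0.506)/6.8 = 1.2 mA.
Check: I_B = (4.9 − 0.506)/47 = 0.0935 mA, and β·I_B = 4.67 mA > I_C, confirming saturation.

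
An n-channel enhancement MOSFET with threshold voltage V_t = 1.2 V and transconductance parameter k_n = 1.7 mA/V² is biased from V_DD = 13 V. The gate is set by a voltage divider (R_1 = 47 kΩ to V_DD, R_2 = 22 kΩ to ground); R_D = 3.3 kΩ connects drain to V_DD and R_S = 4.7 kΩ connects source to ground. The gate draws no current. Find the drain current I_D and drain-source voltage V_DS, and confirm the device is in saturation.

V_G = V_DD·R_2/(R_1+R_2) = 13×22/69 = 4.14 V.
Assume saturation: I_D = (k_n/2)(V_GS − V_t)² with V_GS = V_G − I_D·R_S = 4.14 − 4.7·I_D.
Substituting gives 18.8·I_D² − 24.5·I_D + 7.37 = 0, with roots I_D = 0.469 or 0.838 mA.
The root I_D = 0.838 mA gives V_GS = 0.207 V ≤ V_t, so take I_D = 0.469 mA.
Then V_GS = 1.94 V and V_DS = V_DD − I_D(R_D+R_S) = 13 − 0.469×8 = 9.25 V.
Saturation requires V_DS ≥ V_GS − V_t = 0.742 V; 9.25 ≥ 0.742 ✓.

I_D ≈ 0.47 mA, V_DS ≈ 9.3 V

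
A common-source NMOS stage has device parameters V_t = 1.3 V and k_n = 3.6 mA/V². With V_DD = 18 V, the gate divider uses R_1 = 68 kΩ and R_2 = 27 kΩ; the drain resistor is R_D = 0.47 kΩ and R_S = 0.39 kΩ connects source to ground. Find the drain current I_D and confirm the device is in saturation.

V_G = V_DD·R_2/(R_1+R_2) = 18×27/95 = 5.12 V.
Assume saturation: I_D = (k_n/2)(V_GS − V_t)² with V_GS = V_G − I_D·R_S = 5.12 − 0.39·I_D.
Substituting gives 0.274·I_D² − 6.36·I_D + 26.2 = 0, with roots I_D = 5.36 or 17.9 mA.
The root I_D = 17.9 mA gives V_GS = -1.85 V ≤ V_t, so take I_D = 5.36 mA.
Then V_GS = 3.03 V and V_DS = V_DD − I_D(R_D+R_S) = 18 − 5.36×0.86 = 13.4 V.
Saturation requires V_DS ≥ V_GS − V_t = 1.73 V; 13.4 ≥ 1.73 ✓.

I_D ≈ 5.4 mA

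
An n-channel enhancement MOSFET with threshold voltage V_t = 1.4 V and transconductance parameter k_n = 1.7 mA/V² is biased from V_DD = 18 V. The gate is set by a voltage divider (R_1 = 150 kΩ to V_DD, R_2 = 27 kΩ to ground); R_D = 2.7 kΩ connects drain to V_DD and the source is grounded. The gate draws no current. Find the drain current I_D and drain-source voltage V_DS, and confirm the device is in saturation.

V_G = V_DD·R_2/(R_1+R_2) = 18×27/177 = 2.75 V. With the source grounded, V_GS = V_G = 2.75 V.
Assume saturation: I_D = (k_n/2)(V_GS − V_t)² = (1.7/2)×(2.75 − 1.4)² = 0.85×1.35² = 1.54 mA.
V_DS = V_DD − I_D·R_D = 18 − 1.54×2.7 = 13.8 V.
Saturation requires V_DS ≥ V_GS − V_t = 1.35 V; 13.8 ≥ 1.35 ✓.

I_D ≈ 1.5 mA, V_DS ≈ 14 V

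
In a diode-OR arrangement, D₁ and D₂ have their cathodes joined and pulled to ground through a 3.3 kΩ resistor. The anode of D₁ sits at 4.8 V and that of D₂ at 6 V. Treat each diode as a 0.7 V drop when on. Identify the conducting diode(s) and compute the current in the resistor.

Assume both conduct. Then node N would need to be at both 4.8−0.7 = 4.1 V and 6−0.7 = 5.3 V, which is impossible.
Assume only D₂ conducts: V_N = 6 − 0.7 = 5.3 V, so I_R = 5.3/3.3 = 1.61 mA.
Check D₁: its anode-to-cathode voltage is 4.8 − 5.3 = -0.5 V < 0.7 V, so it is off. The assumption is consistent.

Only D₂ conducts; I_R ≈ 1.6 mA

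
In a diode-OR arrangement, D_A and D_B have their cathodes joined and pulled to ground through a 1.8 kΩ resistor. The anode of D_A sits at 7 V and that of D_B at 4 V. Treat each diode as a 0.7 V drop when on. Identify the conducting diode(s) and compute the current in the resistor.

Assume both conduct. Then node N would need to be at both 7−0.7 = 6.3 V and 4−0.7 = 3.3 V, which is impossible.
Assume only D_A conducts: V_N = 7 − 0.7 = 6.3 V, so I_R = 6.3/1.8 = 3.5 mA.
Check D_B: its anode-to-cathode voltage is 4 − 6.3 = -2.3 V < 0.7 V, so it is off. The assumption is consistent.

Only D_A conducts; I_R ≈ 3.5 mA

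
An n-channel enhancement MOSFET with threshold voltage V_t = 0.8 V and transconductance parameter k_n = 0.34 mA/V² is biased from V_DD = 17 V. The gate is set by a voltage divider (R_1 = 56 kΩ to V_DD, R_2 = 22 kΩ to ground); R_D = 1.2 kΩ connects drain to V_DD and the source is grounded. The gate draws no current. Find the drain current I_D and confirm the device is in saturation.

V_G = V_DD·R_2/(R_1+R_2) = 17×22/78 = 4.79 V. With the source grounded, V_GS = V_G = 4.79 V.
Assume saturation: I_D = (k_n/2)(V_GS − V_t)² = (0.34/2)×(4.79 − 0.8)² = 0.17×3.99² = 2.71 mA.
V_DS = V_DD − I_D·R_D = 17 − 2.71×1.2 = 13.7 V.
Saturation requires V_DS ≥ V_GS − V_t = 3.99 V; 13.7 ≥ 3.99 ✓.

I_D ≈ 2.7 mA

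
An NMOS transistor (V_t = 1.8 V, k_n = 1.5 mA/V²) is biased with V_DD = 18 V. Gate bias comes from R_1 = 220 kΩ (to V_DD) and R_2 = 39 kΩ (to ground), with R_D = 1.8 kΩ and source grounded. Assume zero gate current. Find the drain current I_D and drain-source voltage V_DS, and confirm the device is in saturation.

I_D ≈ 0.62 mA, V_DS ≈ 17 V

V_G = V_DD·R_2/(R_1+R_2) = 18×39/259 = 2.71 V. With the source grounded, V_GS = V_G = 2.71 V.
Assume saturation: I_D = (k_n/2)(V_GS − V_t)² = (1.5/2)×(2.71 − 1.8)² = 0.75×0.91² = 0.622 mA.
V_DS = V_DD − I_D·R_D = 18 − 0.622×1.8 = 16.9 V.
Saturation requires V_DS ≥ V_GS − V_t = 0.91 V; 16.9 ≥ 0.91 ✓.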